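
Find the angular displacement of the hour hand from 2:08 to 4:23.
The hour hand moves 0.5 degrees per minute.
Time elapsed: 4:23 - 2:08 = 135 minutes
Angular displacement: 135 x 0.5 = 67.5 degrees

Final answer: 67.5 degrees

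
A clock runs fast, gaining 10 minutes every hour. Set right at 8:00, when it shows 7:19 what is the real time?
For every 60 true minutes, the faulty clock advances 70 minutes, so 1 faulty-clock minute corresponds to 60/70 true minutes.
From 8:00 to 7:19 on the faulty dial is 679 minutes.
True elapsed: 679 x 60/70 = 582 minutes = 9 hours and 42 minutes.
True time: 8:00 + 9 hours and 42 minutes = 5:42.

Final answer: 5:42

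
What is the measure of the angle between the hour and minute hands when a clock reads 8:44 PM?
Hour hand position: 8 x 30 + 44 x 0.5 = 262 degrees
Minute hand position: 44 x 6 = 264 degrees
Difference: |262 - 264| = 2 degrees
The angle between the hands is 2 degrees

Final answer: 2 degrees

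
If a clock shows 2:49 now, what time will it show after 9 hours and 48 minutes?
Starting time: 2:49
Adding 48 minutes to 49 minutes: 49 + 48 = 97 minutes = 1 hour and 37 minutes
Adding 9 hours: 2 + 9 + 1 (carry) = 12
Final time: 12:37

Final answer: 12:37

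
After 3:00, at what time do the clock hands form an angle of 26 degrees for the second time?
At t minutes past 3:00, the hour hand is at 30 x 3 + 0.5t degrees and the minute hand is at 6t degrees.
The smaller angle between them is 26 degrees when |30H - 5.5t| = 26 or |30H - 5.5t| = 334.
With H = 3, solve 30 x 3 - 5.5t = +/- target for each target:
  t = (30 x 3 - 26) / 5.5 = 11.64
  t = (30 x 3 + 26) / 5.5 = 21.09
  t = (30 x 3 - 334) / 5.5 = -44.36 (outside (0, 60))
  t = (30 x 3 + 334) / 5.5 = 77.09 (outside (0, 60))
Valid solutions in (0, 60): {11.64, 21.09} minutes.
The second occurrence is t = 21.09 minutes.
The hands form a 26-degree angle at 21.09 minutes past 3:00.

Final answer: 21.09 minutes past 3:00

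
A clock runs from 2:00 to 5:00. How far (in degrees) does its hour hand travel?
The hour hand moves 0.5 degrees per minute.
Time elapsed: 5:00 - 2:00 = 180 minutes
Angular displacement: 180 x 0.5 = 90 degrees

Final answer: 90 degrees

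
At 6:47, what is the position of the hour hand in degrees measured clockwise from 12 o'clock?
The hour hand moves 30 degrees per hour and 0.5 degrees per minute.
At 6:47: (6) x 30 + 47 x 0.5 = 180 + 23.5 = 203.5 degrees

Final answer: 203.5 degrees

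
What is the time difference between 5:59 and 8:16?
From 5:59 to 8:16:
(8 x 60 + 16) - (5 x 60 + 59) = 496 - 359 = 137 minutes
= 2 hours and 17 minutes

Final answer: 2 hours and 17 minutes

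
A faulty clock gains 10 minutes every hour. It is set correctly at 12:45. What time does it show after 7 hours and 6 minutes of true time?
For every 60 true minutes, the faulty clock advances 60 + 10 = 70 minutes.
True elapsed: 7 hours and 6 minutes = 426 minutes.
Faulty clock advances: 426 x 70/60 = 497 minutes (drift: 71 minutes ahead).
Shown time: 12:45 + 497 minutes = 9:02.

Final answer: 9:02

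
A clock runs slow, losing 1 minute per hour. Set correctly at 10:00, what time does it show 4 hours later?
For every 60 true minutes, the faulty clock advances 60 - 1 = 59 minutes.
True elapsed: 4 hours = 240 minutes.
Faulty clock advances: 240 x 59/60 = 236 minutes (drift: 4 minutes behind).
Shown time: 10:00 + 236 minutes = 1:56.

Final answer: 1:56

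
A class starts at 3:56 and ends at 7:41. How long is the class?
From 3:56 to 7:41:
(7 x 60 + 41) - (3 x 60 + 56) = 461 - 236 = 225 minutes
= 3 hours and 45 minutes

Final answer: 3 hours and 45 minutes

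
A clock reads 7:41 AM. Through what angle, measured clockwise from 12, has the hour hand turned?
The hour hand moves 30 degrees per hour and 0.5 degrees per minute.
At 7:41: (7) x 30 + 41 x 0.5 = 210 + 20.5 = 230.5 degrees

Final answer: 230.5 degrees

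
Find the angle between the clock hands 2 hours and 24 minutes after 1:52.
First find the time 2 hours and 24 minutes after 1:52.
Total minutes: 1 x 60 + 52 + 2 x 60 + 24 = 256.
256 mod 720 = 256 minutes = 4:16.
Now compute the angle at 4:16:
Hour hand: 4 x 30 + 16 x 0.5 = 128 degrees
Minute hand: 16 x 6 = 96 degrees
Difference: |128 - 96| = 32 degrees
The angle is 32 degrees

Final answer: 32 degrees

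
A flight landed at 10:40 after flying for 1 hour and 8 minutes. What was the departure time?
Starting time: 10:40 = 640 total minutes past 12:00
Subtracting: 1 hour and 8 minutes = 68 minutes
640 - 68 = 572 minutes
= 9 hours and 32 minutes past 12:00 = 9:32

Final answer: 9:32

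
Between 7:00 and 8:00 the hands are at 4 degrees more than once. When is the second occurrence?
At t minutes past 7:00, the hour hand is at 30 x 7 + 0.5t degrees and the minute hand is at 6t degrees.
The smaller angle between them is 4 degrees when |30H - 5.5t| = 4 or |30H - 5.5t| = 356.
With H = 7, solve 30 x 7 - 5.5t = +/- target for each target:
  t = (30 x 7 - 4) / 5.5 = 37.45
  t = (30 x 7 + 4) / 5.5 = 38.91
  t = (30 x 7 - 356) / 5.5 = -26.55 (outside (0, 60))
  t = (30 x 7 + 356) / 5.5 = 102.91 (outside (0, 60))
Valid solutions in (0, 60): {37.45, 38.91} minutes.
The second occurrence is t = 38.91 minutes.
The hands form a 4-degree angle at 38.91 minutes past 7:00.

Final answer: 38.91 minutes past 7:00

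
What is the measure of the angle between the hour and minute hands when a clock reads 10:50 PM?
Hour hand position: 10 x 30 + 50 x 0.5 = 325 degrees
Minute hand position: 50 x 6 = 300 degrees
Difference: |325 - 300| = 25 degrees
The angle between the hands is 25 degrees

Final answer: 25 degrees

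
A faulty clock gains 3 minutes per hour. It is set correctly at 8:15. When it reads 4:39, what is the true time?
For every 60 true minutes, the faulty clock advances 63 minutes, so 1 faulty-clock minute corresponds to 60/63 true minutes.
From 8:15 to 4:39 on the faulty dial is 504 minutes.
True elapsed: 504 x 60/63 = 480 minutes = 8 hours.
True time: 8:15 + 8 hours = 4:15.

Final answer: 4:15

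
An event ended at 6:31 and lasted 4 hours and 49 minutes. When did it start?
Starting time: 6:31 = 391 total minutes past 12:00
Subtracting: 4 hours and 49 minutes = 289 minutes
391 - 289 = 102 minutes
= 1 hour and 42 minutes past 12:00 = 1:42

Final answer: 1:42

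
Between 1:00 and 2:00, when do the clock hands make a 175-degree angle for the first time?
At t minutes past 1:00, the hour hand is at 30 x 1 + 0.5t degrees and the minute hand is at 6t degrees.
The smaller angle between them is 175 degrees when |30H - 5.5t| = 175 or |30H - 5.5t| = 185.
With H = 1, solve 30 x 1 - 5.5t = +/- target for each target:
  t = (30 x 1 - 175) / 5.5 = -26.36 (outside (0, 60))
  t = (30 x 1 + 175) / 5.5 = 37.27
  t = (30 x 1 - 185) / 5.5 = -28.18 (outside (0, 60))
  t = (30 x 1 + 185) / 5.5 = 39.09
Valid solutions in (0, 60): {37.27, 39.09} minutes.
The first occurrence is t = 37.27 minutes.
The hands form a 175-degree angle at 37.27 minutes past 1:00.

Final answer: 37.27 minutes past 1:00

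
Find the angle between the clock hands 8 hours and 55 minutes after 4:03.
First find the time 8 hours and 55 minutes after 4:03.
Total minutes: 4 x 60 + 3 + 8 x 60 + 55 = 778.
778 mod 720 = 58 minutes = 12:58.
Now compute the angle at 12:58:
Hour hand: 0 x 30 + 58 x 0.5 = 29 degrees
Minute hand: 58 x 6 = 348 degrees
Difference: |29 - 348| = 319 degrees
Smaller angle: 360 - 319 = 41 degrees

Final answer: 41 degrees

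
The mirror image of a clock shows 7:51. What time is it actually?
Reflection across the vertical (12-6) axis maps a hand at angle A degrees to (360 - A) degrees, which sends a reading of T minutes past 12:00 to (720 - T) minutes past 12:00.
Mirror reads 7:51 = 471 minutes past 12:00.
Actual time: (720 - 471) mod 720 = 249 minutes = 4:09.

Final answer: 4:09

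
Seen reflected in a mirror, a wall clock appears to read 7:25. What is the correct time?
Reflection across the vertical (12-6) axis maps a hand at angle A degrees to (360 - A) degrees, which sends a reading of T minutes past 12:00 to (720 - T) minutes past 12:00.
Mirror reads 7:25 = 445 minutes past 12:00.
Actual time: (720 - 445) mod 720 = 275 minutes = 4:35.

Final answer: 4:35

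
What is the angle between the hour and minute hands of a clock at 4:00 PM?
Hour hand position: 4 x 30 + 0 x 0.5 = 120 degrees
Minute hand position: 0 x 6 = 0 degrees
Difference: |120 - 0| = 120 degrees
The angle between the hands is 120 degrees

Final answer: 120 degrees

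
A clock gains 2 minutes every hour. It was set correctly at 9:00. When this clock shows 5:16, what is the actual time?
For every 60 true minutes, the faulty clock advances 62 minutes, so 1 faulty-clock minute corresponds to 60/62 true minutes.
From 9:00 to 5:16 on the faulty dial is 496 minutes.
True elapsed: 496 x 60/62 = 480 minutes = 8 hours.
True time: 9:00 + 8 hours = 5:00.

Final answer: 5:00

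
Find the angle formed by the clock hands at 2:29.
Hour hand position: 2 x 30 + 29 x 0.5 = 74.5 degrees
Minute hand position: 29 x 6 = 174 degrees
Difference: |74.5 - 174| = 99.5 degrees
The angle between the hands is 99.5 degrees

Final answer: 99.5 degrees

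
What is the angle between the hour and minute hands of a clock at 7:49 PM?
Hour hand position: 7 x 30 + 49 x 0.5 = 234.5 degrees
Minute hand position: 49 x 6 = 294 degrees
Difference: |234.5 - 294| = 59.5 degrees
The angle between the hands is 59.5 degrees

Final answer: 59.5 degrees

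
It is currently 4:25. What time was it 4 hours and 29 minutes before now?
Starting time: 4:25 = 265 total minutes past 12:00
Subtracting: 4 hours and 29 minutes = 269 minutes
265 - 269 = -4 (negative, add 12 hours = 720) = 716 minutes
= 11 hours and 56 minutes past 12:00 = 11:56

Final answer: 11:56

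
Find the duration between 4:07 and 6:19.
From 4:07 to 6:19:
(6 x 60 + 19) - (4 x 60 + 7) = 379 - 247 = 132 minutes
= 2 hours and 12 minutes

Final answer: 2 hours and 12 minutes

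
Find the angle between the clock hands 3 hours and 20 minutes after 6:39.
First find the time 3 hours and 20 minutes after 6:39.
Total minutes: 6 x 60 + 39 + 3 x 60 + 20 = 599.
599 mod 720 = 599 minutes = 9:59.
Now compute the angle at 9:59:
Hour hand: 9 x 30 + 59 x 0.5 = 299.5 degrees
Minute hand: 59 x 6 = 354 degrees
Difference: |299.5 - 354| = 54.5 degrees
The angle is 54.5 degrees

Final answer: 54.5 degrees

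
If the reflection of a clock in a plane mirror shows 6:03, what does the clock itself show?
Reflection across the vertical (12-6) axis maps a hand at angle A degrees to (360 - A) degrees, which sends a reading of T minutes past 12:00 to (720 - T) minutes past 12:00.
Mirror reads 6:03 = 363 minutes past 12:00.
Actual time: (720 - 363) mod 720 = 357 minutes = 5:57.

Final answer: 5:57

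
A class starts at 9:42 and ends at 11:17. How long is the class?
From 9:42 to 11:17:
(11 x 60 + 17) - (9 x 60 + 42) = 677 - 582 = 95 minutes
= 1 hour and 35 minutes

Final answer: 1 hour and 35 minutes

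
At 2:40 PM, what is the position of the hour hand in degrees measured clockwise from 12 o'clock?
The hour hand moves 30 degrees per hour and 0.5 degrees per minute.
At 2:40: (2) x 30 + 40 x 0.5 = 60 + 20 = 80 degrees

Final answer: 80 degrees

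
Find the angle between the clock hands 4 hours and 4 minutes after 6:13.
First find the time 4 hours and 4 minutes after 6:13.
Total minutes: 6 x 60 + 13 + 4 x 60 + 4 = 617.
617 mod 720 = 617 minutes = 10:17.
Now compute the angle at 10:17:
Hour hand: 10 x 30 + 17 x 0.5 = 308.5 degrees
Minute hand: 17 x 6 = 102 degrees
Difference: |308.5 - 102| = 206.5 degrees
Smaller angle: 360 - 206.5 = 153.5 degrees

Final answer: 153.5 degrees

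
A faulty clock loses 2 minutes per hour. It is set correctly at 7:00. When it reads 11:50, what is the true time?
For every 60 true minutes, the faulty clock advances 58 minutes, so 1 faulty-clock minute corresponds to 60/58 true minutes.
From 7:00 to 11:50 on the faulty dial is 290 minutes.
True elapsed: 290 x 60/58 = 300 minutes = 5 hours.
True time: 7:00 + 5 hours = 12:00.

Final answer: 12:00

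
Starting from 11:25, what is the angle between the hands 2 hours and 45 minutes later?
First find the time 2 hours and 45 minutes after 11:25.
Total minutes: 11 x 60 + 25 + 2 x 60 + 45 = 850.
850 mod 720 = 130 minutes = 2:10.
Now compute the angle at 2:10:
Hour hand: 2 x 30 + 10 x 0.5 = 65 degrees
Minute hand: 10 x 6 = 60 degrees
Difference: |65 - 60| = 5 degrees
The angle is 5 degrees

Final answer: 5 degrees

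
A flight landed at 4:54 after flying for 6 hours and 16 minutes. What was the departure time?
Starting time: 4:54 = 294 total minutes past 12:00
Subtracting: 6 hours and 16 minutes = 376 minutes
294 - 376 = -82 (negative, add 12 hours = 720) = 638 minutes
= 10 hours and 38 minutes past 12:00 = 10:38

Final answer: 10:38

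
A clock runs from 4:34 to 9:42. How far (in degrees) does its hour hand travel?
The hour hand moves 0.5 degrees per minute.
Time elapsed: 9:42 - 4:34 = 308 minutes
Angular displacement: 308 x 0.5 = 154 degrees

Final answer: 154 degrees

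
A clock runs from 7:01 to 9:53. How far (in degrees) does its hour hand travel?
The hour hand moves 0.5 degrees per minute.
Time elapsed: 9:53 - 7:01 = 172 minutes
Angular displacement: 172 x 0.5 = 86 degrees

Final answer: 86 degrees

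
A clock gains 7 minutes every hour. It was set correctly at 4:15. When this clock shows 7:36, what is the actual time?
For every 60 true minutes, the faulty clock advances 67 minutes, so 1 faulty-clock minute corresponds to 60/67 true minutes.
From 4:15 to 7:36 on the faulty dial is 201 minutes.
True elapsed: 201 x 60/67 = 180 minutes = 3 hours.
True time: 4:15 + 3 hours = 7:15.

Final answer: 7:15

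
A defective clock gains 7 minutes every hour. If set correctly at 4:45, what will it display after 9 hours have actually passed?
For every 60 true minutes, the faulty clock advances 60 + 7 = 67 minutes.
True elapsed: 9 hours = 540 minutes.
Faulty clock advances: 540 x 67/60 = 603 minutes (drift: 63 minutes ahead).
Shown time: 4:45 + 603 minutes = 2:48.

Final answer: 2:48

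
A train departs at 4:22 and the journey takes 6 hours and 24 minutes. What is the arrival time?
Starting time: 4:22
Adding 24 minutes to 22 minutes: 22 + 24 = 46 minutes
Adding 6 hours: 4 + 6 = 10
Final time: 10:46

Final answer: 10:46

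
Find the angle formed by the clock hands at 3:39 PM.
Hour hand position: 3 x 30 + 39 x 0.5 = 109.5 degrees
Minute hand position: 39 x 6 = 234 degrees
Difference: |109.5 - 234| = 124.5 degrees
The angle between the hands is 124.5 degrees

Final answer: 124.5 degrees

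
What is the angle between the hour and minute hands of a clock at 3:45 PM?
Hour hand position: 3 x 30 + 45 x 0.5 = 112.5 degrees
Minute hand position: 45 x 6 = 270 degrees
Difference: |112.5 - 270| = 157.5 degrees
The angle between the hands is 157.5 degrees

Final answer: 157.5 degrees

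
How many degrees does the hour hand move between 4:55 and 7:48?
The hour hand moves 0.5 degrees per minute.
Time elapsed: 7:48 - 4:55 = 173 minutes
Angular displacement: 173 x 0.5 = 86.5 degrees

Final answer: 86.5 degrees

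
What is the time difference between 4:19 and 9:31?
From 4:19 to 9:31:
(9 x 60 + 31) - (4 x 60 + 19) = 571 - 259 = 312 minutes
= 5 hours and 12 minutes

Final answer: 5 hours and 12 minutes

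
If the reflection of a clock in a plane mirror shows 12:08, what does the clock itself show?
Reflection across the vertical (12-6) axis maps a hand at angle A degrees to (360 - A) degrees, which sends a reading of T minutes past 12:00 to (720 - T) minutes past 12:00.
Mirror reads 12:08 = 8 minutes past 12:00.
Actual time: (720 - 8) mod 720 = 712 minutes = 11:52.

Final answer: 11:52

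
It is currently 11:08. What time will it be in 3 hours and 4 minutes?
Starting time: 11:08
Adding 4 minutes to 8 minutes: 8 + 4 = 12 minutes
Adding 3 hours: 11 + 3 = 14 - 12 = 2
Final time: 2:12

Final answer: 2:12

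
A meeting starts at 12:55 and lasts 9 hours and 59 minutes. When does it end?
Starting time: 12:55
Adding 59 minutes to 55 minutes: 55 + 59 = 114 minutes = 1 hour and 54 minutes
Adding 9 hours: 12 + 9 + 1 (carry) = 22 - 12 = 10
Final time: 10:54

Final answer: 10:54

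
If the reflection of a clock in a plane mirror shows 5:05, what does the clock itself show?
Reflection across the vertical (12-6) axis maps a hand at angle A degrees to (360 - A) degrees, which sends a reading of T minutes past 12:00 to (720 - T) minutes past 12:00.
Mirror reads 5:05 = 305 minutes past 12:00.
Actual time: (720 - 305) mod 720 = 415 minutes = 6:55.

Final answer: 6:55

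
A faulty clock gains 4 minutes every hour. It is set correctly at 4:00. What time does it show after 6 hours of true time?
For every 60 true minutes, the faulty clock advances 60 + 4 = 64 minutes.
True elapsed: 6 hours = 360 minutes.
Faulty clock advances: 360 x 64/60 = 384 minutes (drift: 24 minutes ahead).
Shown time: 4:00 + 384 minutes = 10:24.

Final answer: 10:24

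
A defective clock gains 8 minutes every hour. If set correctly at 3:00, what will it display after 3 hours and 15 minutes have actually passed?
For every 60 true minutes, the faulty clock advances 60 + 8 = 68 minutes.
True elapsed: 3 hours and 15 minutes = 195 minutes.
Faulty clock advances: 195 x 68/60 = 221 minutes (drift: 26 minutes ahead).
Shown time: 3:00 + 221 minutes = 6:41.

Final answer: 6:41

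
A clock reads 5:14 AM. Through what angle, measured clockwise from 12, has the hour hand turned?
The hour hand moves 30 degrees per hour and 0.5 degrees per minute.
At 5:14: (5) x 30 + 14 x 0.5 = 150 + 7 = 157 degrees

Final answer: 157 degrees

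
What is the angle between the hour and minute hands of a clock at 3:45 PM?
Hour hand position: 3 x 30 + 45 x 0.5 = 112.5 degrees
Minute hand position: 45 x 6 = 270 degrees
Difference: |112.5 - 270| = 157.5 degrees
The angle between the hands is 157.5 degrees

Final answer: 157.5 degrees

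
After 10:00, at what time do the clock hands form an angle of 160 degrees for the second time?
At t minutes past 10:00, the hour hand is at 30 x 10 + 0.5t degrees and the minute hand is at 6t degrees.
The smaller angle between them is 160 degrees when |30H - 5.5t| = 160 or |30H - 5.5t| = 200.
With H = 10, solve 30 x 10 - 5.5t = +/- target for each target:
  t = (30 x 10 - 160) / 5.5 = 25.45
  t = (30 x 10 + 160) / 5.5 = 83.64 (outside (0, 60))
  t = (30 x 10 - 200) / 5.5 = 18.18
  t = (30 x 10 + 200) / 5.5 = 90.91 (outside (0, 60))
Valid solutions in (0, 60): {18.18, 25.45} minutes.
The second occurrence is t = 25.45 minutes.
The hands form a 160-degree angle at 25.45 minutes past 10:00.

Final answer: 25.45 minutes past 10:00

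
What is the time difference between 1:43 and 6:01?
From 1:43 to 6:01:
(6 x 60 + 1) - (1 x 60 + 43) = 361 - 103 = 258 minutes
= 4 hours and 18 minutes

Final answer: 4 hours and 18 minutes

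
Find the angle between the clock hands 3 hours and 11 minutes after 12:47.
First find the time 3 hours and 11 minutes after 12:47.
Total minutes: 12 x 60 + 47 + 3 x 60 + 11 = 958.
958 mod 720 = 238 minutes = 3:58.
Now compute the angle at 3:58:
Hour hand: 3 x 30 + 58 x 0.5 = 119 degrees
Minute hand: 58 x 6 = 348 degrees
Difference: |119 - 348| = 229 degrees
Smaller angle: 360 - 229 = 131 degrees

Final answer: 131 degrees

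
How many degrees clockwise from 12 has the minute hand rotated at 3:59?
The minute hand moves 6 degrees per minute.
At 3:59: 59 x 6 = 354 degrees

Final answer: 354 degrees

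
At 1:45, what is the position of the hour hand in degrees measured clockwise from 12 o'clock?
The hour hand moves 30 degrees per hour and 0.5 degrees per minute.
At 1:45: (1) x 30 + 45 x 0.5 = 30 + 22.5 = 52.5 degrees

Final answer: 52.5 degrees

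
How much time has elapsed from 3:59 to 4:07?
From 3:59 to 4:07:
(4 x 60 + 7) - (3 x 60 + 59) = 247 - 239 = 8 minutes
= 8 minutes

Final answer: 8 minutes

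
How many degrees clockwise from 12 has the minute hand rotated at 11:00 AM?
The minute hand moves 6 degrees per minute.
At 11:00: 0 x 6 = 0 degrees

Final answer: 0 degrees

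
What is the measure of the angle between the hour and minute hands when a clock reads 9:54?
Hour hand position: 9 x 30 + 54 x 0.5 = 297 degrees
Minute hand position: 54 x 6 = 324 degrees
Difference: |297 - 324| = 27 degrees
The angle between the hands is 27 degrees

Final answer: 27 degrees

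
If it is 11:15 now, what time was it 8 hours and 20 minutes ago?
Starting time: 11:15 = 675 total minutes past 12:00
Subtracting: 8 hours and 20 minutes = 500 minutes
675 - 500 = 175 minutes
= 2 hours and 55 minutes past 12:00 = 2:55

Final answer: 2:55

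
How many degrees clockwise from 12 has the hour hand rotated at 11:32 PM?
The hour hand moves 30 degrees per hour and 0.5 degrees per minute.
At 11:32: (11) x 30 + 32 x 0.5 = 330 + 16 = 346 degrees

Final answer: 346 degrees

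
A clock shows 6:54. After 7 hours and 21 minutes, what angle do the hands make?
First find the time 7 hours and 21 minutes after 6:54.
Total minutes: 6 x 60 + 54 + 7 x 60 + 21 = 855.
855 mod 720 = 135 minutes = 2:15.
Now compute the angle at 2:15:
Hour hand: 2 x 30 + 15 x 0.5 = 67.5 degrees
Minute hand: 15 x 6 = 90 degrees
Difference: |67.5 - 90| = 22.5 degrees
The angle is 22.5 degrees

Final answer: 22.5 degrees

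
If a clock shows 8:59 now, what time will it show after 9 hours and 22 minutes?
Starting time: 8:59
Adding 22 minutes to 59 minutes: 59 + 22 = 81 minutes = 1 hour and 21 minutes
Adding 9 hours: 8 + 9 + 1 (carry) = 18 - 12 = 6
Final time: 6:21

Final answer: 6:21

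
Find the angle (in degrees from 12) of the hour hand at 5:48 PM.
The hour hand moves 30 degrees per hour and 0.5 degrees per minute.
At 5:48: (5) x 30 + 48 x 0.5 = 150 + 24 = 174 degrees

Final answer: 174 degrees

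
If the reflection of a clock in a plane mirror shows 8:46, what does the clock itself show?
Reflection across the vertical (12-6) axis maps a hand at angle A degrees to (360 - A) degrees, which sends a reading of T minutes past 12:00 to (720 - T) minutes past 12:00.
Mirror reads 8:46 = 526 minutes past 12:00.
Actual time: (720 - 526) mod 720 = 194 minutes = 3:14.

Final answer: 3:14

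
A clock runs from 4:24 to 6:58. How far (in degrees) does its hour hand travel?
The hour hand moves 0.5 degrees per minute.
Time elapsed: 6:58 - 4:24 = 154 minutes
Angular displacement: 154 x 0.5 = 77 degrees

Final answer: 77 degrees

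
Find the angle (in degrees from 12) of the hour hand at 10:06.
The hour hand moves 30 degrees per hour and 0.5 degrees per minute.
At 10:06: (10) x 30 + 6 x 0.5 = 300 + 3 = 303 degrees

Final answer: 303 degrees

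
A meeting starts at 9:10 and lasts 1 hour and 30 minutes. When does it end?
Starting time: 9:10
Adding 30 minutes to 10 minutes: 10 + 30 = 40 minutes
Adding 1 hour: 9 + 1 = 10
Final time: 10:40

Final answer: 10:40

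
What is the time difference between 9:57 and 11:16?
From 9:57 to 11:16:
(11 x 60 + 16) - (9 x 60 + 57) = 676 - 597 = 79 minutes
= 1 hour and 19 minutes

Final answer: 1 hour and 19 minutes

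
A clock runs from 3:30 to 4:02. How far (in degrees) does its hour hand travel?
The hour hand moves 0.5 degrees per minute.
Time elapsed: 4:02 - 3:30 = 32 minutes
Angular displacement: 32 x 0.5 = 16 degrees

Final answer: 16 degrees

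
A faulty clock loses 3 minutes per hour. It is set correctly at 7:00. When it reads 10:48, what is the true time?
For every 60 true minutes, the faulty clock advances 57 minutes, so 1 faulty-clock minute corresponds to 60/57 true minutes.
From 7:00 to 10:48 on the faulty dial is 228 minutes.
True elapsed: 228 x 60/57 = 240 minutes = 4 hours.
True time: 7:00 + 4 hours = 11:00.

Final answer: 11:00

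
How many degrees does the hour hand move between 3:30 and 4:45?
The hour hand moves 0.5 degrees per minute.
Time elapsed: 4:45 - 3:30 = 75 minutes
Angular displacement: 75 x 0.5 = 37.5 degrees

Final answer: 37.5 degrees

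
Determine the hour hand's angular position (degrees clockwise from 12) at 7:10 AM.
The hour hand moves 30 degrees per hour and 0.5 degrees per minute.
At 7:10: (7) x 30 + 10 x 0.5 = 210 + 5 = 215 degrees

Final answer: 215 degrees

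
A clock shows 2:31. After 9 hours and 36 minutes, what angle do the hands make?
First find the time 9 hours and 36 minutes after 2:31.
Total minutes: 2 x 60 + 31 + 9 x 60 + 36 = 727.
727 mod 720 = 7 minutes = 12:07.
Now compute the angle at 12:07:
Hour hand: 0 x 30 + 7 x 0.5 = 3.5 degrees
Minute hand: 7 x 6 = 42 degrees
Difference: |3.5 - 42| = 38.5 degrees
The angle is 38.5 degrees

Final answer: 38.5 degrees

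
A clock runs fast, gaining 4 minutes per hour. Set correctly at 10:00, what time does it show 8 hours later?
For every 60 true minutes, the faulty clock advances 60 + 4 = 64 minutes.
True elapsed: 8 hours = 480 minutes.
Faulty clock advances: 480 x 64/60 = 512 minutes (drift: 32 minutes ahead).
Shown time: 10:00 + 512 minutes = 6:32.

Final answer: 6:32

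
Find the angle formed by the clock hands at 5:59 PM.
Hour hand position: 5 x 30 + 59 x 0.5 = 179.5 degrees
Minute hand position: 59 x 6 = 354 degrees
Difference: |179.5 - 354| = 174.5 degrees
The angle between the hands is 174.5 degrees

Final answer: 174.5 degrees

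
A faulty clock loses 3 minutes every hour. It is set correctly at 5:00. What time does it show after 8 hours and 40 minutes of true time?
For every 60 true minutes, the faulty clock advances 60 - 3 = 57 minutes.
True elapsed: 8 hours and 40 minutes = 520 minutes.
Faulty clock advances: 520 x 57/60 = 494 minutes (drift: 26 minutes behind).
Shown time: 5:00 + 494 minutes = 1:14.

Final answer: 1:14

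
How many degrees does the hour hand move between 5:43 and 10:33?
The hour hand moves 0.5 degrees per minute.
Time elapsed: 10:33 - 5:43 = 290 minutes
Angular displacement: 290 x 0.5 = 145 degrees

Final answer: 145 degrees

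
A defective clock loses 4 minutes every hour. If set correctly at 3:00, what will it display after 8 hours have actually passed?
For every 60 true minutes, the faulty clock advances 60 - 4 = 56 minutes.
True elapsed: 8 hours = 480 minutes.
Faulty clock advances: 480 x 56/60 = 448 minutes (drift: 32 minutes behind).
Shown time: 3:00 + 448 minutes = 10:28.

Final answer: 10:28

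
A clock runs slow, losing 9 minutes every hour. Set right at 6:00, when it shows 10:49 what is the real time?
For every 60 true minutes, the faulty clock advances 51 minutes, so 1 faulty-clock minute corresponds to 60/51 true minutes.
From 6:00 to 10:49 on the faulty dial is 289 minutes.
True elapsed: 289 x 60/51 = 340 minutes = 5 hours and 40 minutes.
True time: 6:00 + 5 hours and 40 minutes = 11:40.

Final answer: 11:40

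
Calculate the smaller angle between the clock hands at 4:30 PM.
Hour hand position: 4 x 30 + 30 x 0.5 = 135 degrees
Minute hand position: 30 x 6 = 180 degrees
Difference: |135 - 180| = 45 degrees
The angle between the hands is 45 degrees

Final answer: 45 degrees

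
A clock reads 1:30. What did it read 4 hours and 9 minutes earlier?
Starting time: 1:30 = 90 total minutes past 12:00
Subtracting: 4 hours and 9 minutes = 249 minutes
90 - 249 = -159 (negative, add 12 hours = 720) = 561 minutes
= 9 hours and 21 minutes past 12:00 = 9:21

Final answer: 9:21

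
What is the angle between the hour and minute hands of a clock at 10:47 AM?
Hour hand position: 10 x 30 + 47 x 0.5 = 323.5 degrees
Minute hand position: 47 x 6 = 282 degrees
Difference: |323.5 - 282| = 41.5 degrees
The angle between the hands is 41.5 degrees

Final answer: 41.5 degrees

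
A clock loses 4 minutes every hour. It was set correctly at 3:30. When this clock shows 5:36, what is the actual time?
For every 60 true minutes, the faulty clock advances 56 minutes, so 1 faulty-clock minute corresponds to 60/56 true minutes.
From 3:30 to 5:36 on the faulty dial is 126 minutes.
True elapsed: 126 x 60/56 = 135 minutes = 2 hours and 15 minutes.
True time: 3:30 + 2 hours and 15 minutes = 5:45.

Final answer: 5:45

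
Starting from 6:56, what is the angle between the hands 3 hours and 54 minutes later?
First find the time 3 hours and 54 minutes after 6:56.
Total minutes: 6 x 60 + 56 + 3 x 60 + 54 = 650.
650 mod 720 = 650 minutes = 10:50.
Now compute the angle at 10:50:
Hour hand: 10 x 30 + 50 x 0.5 = 325 degrees
Minute hand: 50 x 6 = 300 degrees
Difference: |325 - 300| = 25 degrees
The angle is 25 degrees

Final answer: 25 degrees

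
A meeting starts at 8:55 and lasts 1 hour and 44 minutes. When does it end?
Starting time: 8:55
Adding 44 minutes to 55 minutes: 55 + 44 = 99 minutes = 1 hour and 39 minutes
Adding 1 hour: 8 + 1 + 1 (carry) = 10
Final time: 10:39

Final answer: 10:39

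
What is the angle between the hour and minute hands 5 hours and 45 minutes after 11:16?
First find the time 5 hours and 45 minutes after 11:16.
Total minutes: 11 x 60 + 16 + 5 x 60 + 45 = 1021.
1021 mod 720 = 301 minutes = 5:01.
Now compute the angle at 5:01:
Hour hand: 5 x 30 + 1 x 0.5 = 150.5 degrees
Minute hand: 1 x 6 = 6 degrees
Difference: |150.5 - 6| = 144.5 degrees
The angle is 144.5 degrees

Final answer: 144.5 degrees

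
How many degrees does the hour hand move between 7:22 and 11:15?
The hour hand moves 0.5 degrees per minute.
Time elapsed: 11:15 - 7:22 = 233 minutes
Angular displacement: 233 x 0.5 = 116.5 degrees

Final answer: 116.5 degrees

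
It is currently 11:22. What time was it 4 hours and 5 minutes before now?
Starting time: 11:22 = 682 total minutes past 12:00
Subtracting: 4 hours and 5 minutes = 245 minutes
682 - 245 = 437 minutes
= 7 hours and 17 minutes past 12:00 = 7:17

Final answer: 7:17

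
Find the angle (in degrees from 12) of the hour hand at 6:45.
The hour hand moves 30 degrees per hour and 0.5 degrees per minute.
At 6:45: (6) x 30 + 45 x 0.5 = 180 + 22.5 = 202.5 degrees

Final answer: 202.5 degrees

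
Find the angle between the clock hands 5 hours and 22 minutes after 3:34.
First find the time 5 hours and 22 minutes after 3:34.
Total minutes: 3 x 60 + 34 + 5 x 60 + 22 = 536.
536 mod 720 = 536 minutes = 8:56.
Now compute the angle at 8:56:
Hour hand: 8 x 30 + 56 x 0.5 = 268 degrees
Minute hand: 56 x 6 = 336 degrees
Difference: |268 - 336| = 68 degrees
The angle is 68 degrees

Final answer: 68 degrees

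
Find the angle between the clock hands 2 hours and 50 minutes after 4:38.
First find the time 2 hours and 50 minutes after 4:38.
Total minutes: 4 x 60 + 38 + 2 x 60 + 50 = 448.
448 mod 720 = 448 minutes = 7:28.
Now compute the angle at 7:28:
Hour hand: 7 x 30 + 28 x 0.5 = 224 degrees
Minute hand: 28 x 6 = 168 degrees
Difference: |224 - 168| = 56 degrees
The angle is 56 degrees

Final answer: 56 degrees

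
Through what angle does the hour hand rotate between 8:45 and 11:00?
The hour hand moves 0.5 degrees per minute.
Time elapsed: 11:00 - 8:45 = 135 minutes
Angular displacement: 135 x 0.5 = 67.5 degrees

Final answer: 67.5 degrees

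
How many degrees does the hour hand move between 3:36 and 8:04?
The hour hand moves 0.5 degrees per minute.
Time elapsed: 8:04 - 3:36 = 268 minutes
Angular displacement: 268 x 0.5 = 134 degrees

Final answer: 134 degrees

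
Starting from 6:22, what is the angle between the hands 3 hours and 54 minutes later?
First find the time 3 hours and 54 minutes after 6:22.
Total minutes: 6 x 60 + 22 + 3 x 60 + 54 = 616.
616 mod 720 = 616 minutes = 10:16.
Now compute the angle at 10:16:
Hour hand: 10 x 30 + 16 x 0.5 = 308 degrees
Minute hand: 16 x 6 = 96 degrees
Difference: |308 - 96| = 212 degrees
Smaller angle: 360 - 212 = 148 degrees

Final answer: 148 degrees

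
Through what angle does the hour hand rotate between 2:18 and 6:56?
The hour hand moves 0.5 degrees per minute.
Time elapsed: 6:56 - 2:18 = 278 minutes
Angular displacement: 278 x 0.5 = 139 degrees

Final answer: 139 degrees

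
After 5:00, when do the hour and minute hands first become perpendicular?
At t minutes past 5:00, the hour hand is at 30 x 5 + 0.5t degrees and the minute hand is at 6t degrees.
The smaller angle between them is 90 degrees when |30H - 5.5t| = 90 or |30H - 5.5t| = 270.
With H = 5, solve 30 x 5 - 5.5t = +/- target for each target:
  t = (30 x 5 - 90) / 5.5 = 10.91
  t = (30 x 5 + 90) / 5.5 = 43.64
  t = (30 x 5 - 270) / 5.5 = -21.82 (outside (0, 60))
  t = (30 x 5 + 270) / 5.5 = 76.36 (outside (0, 60))
Valid solutions in (0, 60): {10.91, 43.64} minutes.
First occurrence: t = 10.91 minutes.
The hands are at right angles at 10.91 minutes past 5:00.

Final answer: 10.91 minutes past 5:00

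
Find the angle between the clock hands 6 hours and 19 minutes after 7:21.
First find the time 6 hours and 19 minutes after 7:21.
Total minutes: 7 x 60 + 21 + 6 x 60 + 19 = 820.
820 mod 720 = 100 minutes = 1:40.
Now compute the angle at 1:40:
Hour hand: 1 x 30 + 40 x 0.5 = 50 degrees
Minute hand: 40 x 6 = 240 degrees
Difference: |50 - 240| = 190 degrees
Smaller angle: 360 - 190 = 170 degrees

Final answer: 170 degrees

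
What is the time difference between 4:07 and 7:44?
From 4:07 to 7:44:
(7 x 60 + 44) - (4 x 60 + 7) = 464 - 247 = 217 minutes
= 3 hours and 37 minutes

Final answer: 3 hours and 37 minutes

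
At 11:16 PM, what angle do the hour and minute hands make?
Hour hand position: 11 x 30 + 16 x 0.5 = 338 degrees
Minute hand position: 16 x 6 = 96 degrees
Difference: |338 - 96| = 242 degrees
Since 242 > 180, the smaller angle is 360 - 242 = 118 degrees

Final answer: 118 degrees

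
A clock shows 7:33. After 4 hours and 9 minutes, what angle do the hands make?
First find the time 4 hours and 9 minutes after 7:33.
Total minutes: 7 x 60 + 33 + 4 x 60 + 9 = 702.
702 mod 720 = 702 minutes = 11:42.
Now compute the angle at 11:42:
Hour hand: 11 x 30 + 42 x 0.5 = 351 degrees
Minute hand: 42 x 6 = 252 degrees
Difference: |351 - 252| = 99 degrees
The angle is 99 degrees

Final answer: 99 degrees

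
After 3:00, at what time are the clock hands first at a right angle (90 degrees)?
At t minutes past 3:00, the hour hand is at 30 x 3 + 0.5t degrees and the minute hand is at 6t degrees.
The smaller angle between them is 90 degrees when |30H - 5.5t| = 90 or |30H - 5.5t| = 270.
With H = 3, solve 30 x 3 - 5.5t = +/- target for each target:
  t = (30 x 3 - 90) / 5.5 = 0 (outside (0, 60))
  t = (30 x 3 + 90) / 5.5 = 32.73
  t = (30 x 3 - 270) / 5.5 = -32.73 (outside (0, 60))
  t = (30 x 3 + 270) / 5.5 = 65.45 (outside (0, 60))
Valid solutions in (0, 60): {32.73} minutes.
First occurrence: t = 32.73 minutes.
The hands are at right angles at 32.73 minutes past 3:00.

Final answer: 32.73 minutes past 3:00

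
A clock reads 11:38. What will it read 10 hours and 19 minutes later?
Starting time: 11:38
Adding 19 minutes to 38 minutes: 38 + 19 = 57 minutes
Adding 10 hours: 11 + 10 = 21 - 12 = 9
Final time: 9:57

Final answer: 9:57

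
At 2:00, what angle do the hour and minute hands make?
Hour hand position: 2 x 30 + 0 x 0.5 = 60 degrees
Minute hand position: 0 x 6 = 0 degrees
Difference: |60 - 0| = 60 degrees
The angle between the hands is 60 degrees

Final answer: 60 degrees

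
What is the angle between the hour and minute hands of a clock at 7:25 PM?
Hour hand position: 7 x 30 + 25 x 0.5 = 222.5 degrees
Minute hand position: 25 x 6 = 150 degrees
Difference: |222.5 - 150| = 72.5 degrees
The angle between the hands is 72.5 degrees

Final answer: 72.5 degrees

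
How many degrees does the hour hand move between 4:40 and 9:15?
The hour hand moves 0.5 degrees per minute.
Time elapsed: 9:15 - 4:40 = 275 minutes
Angular displacement: 275 x 0.5 = 137.5 degrees

Final answer: 137.5 degrees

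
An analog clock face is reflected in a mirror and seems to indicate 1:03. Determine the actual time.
Reflection across the vertical (12-6) axis maps a hand at angle A degrees to (360 - A) degrees, which sends a reading of T minutes past 12:00 to (720 - T) minutes past 12:00.
Mirror reads 1:03 = 63 minutes past 12:00.
Actual time: (720 - 63) mod 720 = 657 minutes = 10:57.

Final answer: 10:57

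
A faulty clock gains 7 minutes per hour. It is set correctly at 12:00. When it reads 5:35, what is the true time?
For every 60 true minutes, the faulty clock advances 67 minutes, so 1 faulty-clock minute corresponds to 60/67 true minutes.
From 12:00 to 5:35 on the faulty dial is 335 minutes.
True elapsed: 335 x 60/67 = 300 minutes = 5 hours.
True time: 12:00 + 5 hours = 5:00.

Final answer: 5:00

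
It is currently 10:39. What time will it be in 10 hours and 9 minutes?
Starting time: 10:39
Adding 9 minutes to 39 minutes: 39 + 9 = 48 minutes
Adding 10 hours: 10 + 10 = 20 - 12 = 8
Final time: 8:48

Final answer: 8:48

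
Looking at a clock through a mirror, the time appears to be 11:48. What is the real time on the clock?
Reflection across the vertical (12-6) axis maps a hand at angle A degrees to (360 - A) degrees, which sends a reading of T minutes past 12:00 to (720 - T) minutes past 12:00.
Mirror reads 11:48 = 708 minutes past 12:00.
Actual time: (720 - 708) mod 720 = 12 minutes = 12:12.

Final answer: 12:12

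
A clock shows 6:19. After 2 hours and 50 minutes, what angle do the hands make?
First find the time 2 hours and 50 minutes after 6:19.
Total minutes: 6 x 60 + 19 + 2 x 60 + 50 = 549.
549 mod 720 = 549 minutes = 9:09.
Now compute the angle at 9:09:
Hour hand: 9 x 30 + 9 x 0.5 = 274.5 degrees
Minute hand: 9 x 6 = 54 degrees
Difference: |274.5 - 54| = 220.5 degrees
Smaller angle: 360 - 220.5 = 139.5 degrees

Final answer: 139.5 degrees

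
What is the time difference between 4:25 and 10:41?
From 4:25 to 10:41:
(10 x 60 + 41) - (4 x 60 + 25) = 641 - 265 = 376 minutes
= 6 hours and 16 minutes

Final answer: 6 hours and 16 minutes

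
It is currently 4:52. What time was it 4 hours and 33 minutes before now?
Starting time: 4:52 = 292 total minutes past 12:00
Subtracting: 4 hours and 33 minutes = 273 minutes
292 - 273 = 19 minutes
= 19 minutes past 12:00 = 12:19

Final answer: 12:19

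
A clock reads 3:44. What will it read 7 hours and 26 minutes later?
Starting time: 3:44
Adding 26 minutes to 44 minutes: 44 + 26 = 70 minutes = 1 hour and 10 minutes
Adding 7 hours: 3 + 7 + 1 (carry) = 11
Final time: 11:10

Final answer: 11:10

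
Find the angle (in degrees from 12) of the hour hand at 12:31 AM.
The hour hand moves 30 degrees per hour and 0.5 degrees per minute.
At 12:31: (0) x 30 + 31 x 0.5 = 0 + 15.5 = 15.5 degrees

Final answer: 15.5 degrees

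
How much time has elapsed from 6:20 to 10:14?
From 6:20 to 10:14:
(10 x 60 + 14) - (6 x 60 + 20) = 614 - 380 = 234 minutes
= 3 hours and 54 minutes

Final answer: 3 hours and 54 minutes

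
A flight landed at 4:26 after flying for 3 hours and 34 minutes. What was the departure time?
Starting time: 4:26 = 266 total minutes past 12:00
Subtracting: 3 hours and 34 minutes = 214 minutes
266 - 214 = 52 minutes
= 52 minutes past 12:00 = 12:52

Final answer: 12:52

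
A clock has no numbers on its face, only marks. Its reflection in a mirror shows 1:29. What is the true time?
Reflection across the vertical (12-6) axis maps a hand at angle A degrees to (360 - A) degrees, which sends a reading of T minutes past 12:00 to (720 - T) minutes past 12:00.
Mirror reads 1:29 = 89 minutes past 12:00.
Actual time: (720 - 89) mod 720 = 631 minutes = 10:31.

Final answer: 10:31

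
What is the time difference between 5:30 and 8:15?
From 5:30 to 8:15:
(8 x 60 + 15) - (5 x 60 + 30) = 495 - 330 = 165 minutes
= 2 hours and 45 minutes

Final answer: 2 hours and 45 minutes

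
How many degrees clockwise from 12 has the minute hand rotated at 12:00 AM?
The minute hand moves 6 degrees per minute.
At 12:00: 0 x 6 = 0 degrees

Final answer: 0 degrees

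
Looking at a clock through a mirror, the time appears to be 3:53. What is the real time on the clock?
Reflection across the vertical (12-6) axis maps a hand at angle A degrees to (360 - A) degrees, which sends a reading of T minutes past 12:00 to (720 - T) minutes past 12:00.
Mirror reads 3:53 = 233 minutes past 12:00.
Actual time: (720 - 233) mod 720 = 487 minutes = 8:07.

Final answer: 8:07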